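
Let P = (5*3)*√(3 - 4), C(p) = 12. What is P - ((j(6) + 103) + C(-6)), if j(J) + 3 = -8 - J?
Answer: -98 + 15*I ≈ -98.0 + 15.0*I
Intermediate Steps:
j(J) = -11 - J (j(J) = -3 + (-8 - J) = -11 - J)
P = 15*I (P = 15*√(-1) = 15*I ≈ 15.0*I)
P - ((j(6) + 103) + C(-6)) = 15*I - (((-11 - 1*6) + 103) + 12) = 15*I - (((-11 - 6) + 103) + 12) = 15*I - ((-17 + 103) + 12) = 15*I - (86 + 12) = 15*I - 1*98 = 15*I - 98 = -98 + 15*I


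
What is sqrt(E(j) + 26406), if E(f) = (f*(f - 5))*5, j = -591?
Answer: sqrt(1787586) ≈ 1337.0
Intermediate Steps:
E(f) = 5*f*(-5 + f) (E(f) = (f*(-5 + f))*5 = 5*f*(-5 + f))
sqrt(E(j) + 26406) = sqrt(5*(-591)*(-5 - 591) + 26406) = sqrt(5*(-591)*(-596) + 26406) = sqrt(1761180 + 26406) = sqrt(1787586)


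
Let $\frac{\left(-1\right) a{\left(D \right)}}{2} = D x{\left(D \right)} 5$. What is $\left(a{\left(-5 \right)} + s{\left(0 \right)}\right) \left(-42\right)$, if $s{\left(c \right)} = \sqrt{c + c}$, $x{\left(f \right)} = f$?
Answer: $10500$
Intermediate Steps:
$a{\left(D \right)} = - 10 D^{2}$ ($a{\left(D \right)} = - 2 D D 5 = - 2 D^{2} \cdot 5 = - 2 \cdot 5 D^{2} = - 10 D^{2}$)
$s{\left(c \right)} = \sqrt{2} \sqrt{c}$ ($s{\left(c \right)} = \sqrt{2 c} = \sqrt{2} \sqrt{c}$)
$\left(a{\left(-5 \right)} + s{\left(0 \right)}\right) \left(-42\right) = \left(- 10 \left(-5\right)^{2} + \sqrt{2} \sqrt{0}\right) \left(-42\right) = \left(\left(-10\right) 25 + \sqrt{2} \cdot 0\right) \left(-42\right) = \left(-250 + 0\right) \left(-42\right) = \left(-250\right) \left(-42\right) = 10500$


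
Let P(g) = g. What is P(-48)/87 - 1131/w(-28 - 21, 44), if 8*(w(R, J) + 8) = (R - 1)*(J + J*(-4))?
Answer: -45871/23693 ≈ -1.9361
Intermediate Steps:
w(R, J) = -8 - 3*J*(-1 + R)/8 (w(R, J) = -8 + ((R - 1)*(J + J*(-4)))/8 = -8 + ((-1 + R)*(J - 4*J))/8 = -8 + ((-1 + R)*(-3*J))/8 = -8 + (-3*J*(-1 + R))/8 = -8 - 3*J*(-1 + R)/8)
P(-48)/87 - 1131/w(-28 - 21, 44) = -48/87 - 1131/(-8 + (3/8)*44 - 3/8*44*(-28 - 21)) = -48*1/87 - 1131/(-8 + 33/2 - 3/8*44*(-49)) = -16/29 - 1131/(-8 + 33/2 + 1617/2) = -16/29 - 1131/817 = -45871/23693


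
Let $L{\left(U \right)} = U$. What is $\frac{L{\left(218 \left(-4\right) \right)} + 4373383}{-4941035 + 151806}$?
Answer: $- \frac{4372511}{4789229} \approx -0.91299$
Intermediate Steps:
$\frac{L{\left(218 \left(-4\right) \right)} + 4373383}{-4941035 + 151806} = \frac{218 \left(-4\right) + 4373383}{-4941035 + 151806} = \frac{-872 + 4373383}{-4789229} = 4372511 \left(- \frac{1}{4789229}\right) = - \frac{4372511}{4789229}$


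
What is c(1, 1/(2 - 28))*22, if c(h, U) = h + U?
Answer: 275/13 ≈ 21.154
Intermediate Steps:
c(h, U) = U + h
c(1, 1/(2 - 28))*22 = (1/(2 - 28) + 1)*22 = (1/(-26) + 1)*22 = (-1/26 + 1)*22 = (25/26)*22 = 275/13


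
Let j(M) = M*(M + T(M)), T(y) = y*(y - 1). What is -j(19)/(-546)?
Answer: 6859/546 ≈ 12.562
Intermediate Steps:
T(y) = y*(-1 + y)
j(M) = M*(M + M*(-1 + M))
-j(19)/(-546) = -19**3/(-546) = -6859*(-1)/546 = -1*(-6859/546) = 6859/546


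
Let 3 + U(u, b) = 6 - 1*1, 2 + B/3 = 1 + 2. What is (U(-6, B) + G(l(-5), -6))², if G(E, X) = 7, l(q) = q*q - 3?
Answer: 81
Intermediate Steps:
l(q) = -3 + q² (l(q) = q² - 3 = -3 + q²)
B = 3 (B = -6 + 3*(1 + 2) = -6 + 3*3 = -6 + 9 = 3)
U(u, b) = 2 (U(u, b) = -3 + (6 - 1*1) = -3 + (6 - 1) = -3 + 5 = 2)
(U(-6, B) + G(l(-5), -6))² = (2 + 7)² = 9² = 81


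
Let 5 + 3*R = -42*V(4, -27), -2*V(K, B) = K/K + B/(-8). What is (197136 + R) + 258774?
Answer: 10942535/24 ≈ 4.5594e+5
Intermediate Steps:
V(K, B) = -½ + B/16 (V(K, B) = -(K/K + B/(-8))/2 = -(1 + B*(-⅛))/2 = -(1 - B/8)/2 = -½ + B/16)
R = 695/24 (R = -5/3 + (-42*(-½ + (1/16)*(-27)))/3 = -5/3 + (-42*(-½ - 27/16))/3 = -5/3 + (-42*(-35/16))/3 = -5/3 + (⅓)*(735/8) = -5/3 + 245/8 = 695/24 ≈ 28.958)
(197136 + R) + 258774 = (197136 + 695/24) + 258774 = 4731959/24 + 258774 = 10942535/24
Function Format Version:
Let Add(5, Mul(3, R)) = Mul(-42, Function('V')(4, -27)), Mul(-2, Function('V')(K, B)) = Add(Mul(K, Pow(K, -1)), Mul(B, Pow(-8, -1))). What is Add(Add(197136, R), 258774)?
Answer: Rational(10942535, 24) ≈ 4.5594e+5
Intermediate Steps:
Function('V')(K, B) = Add(Rational(-1, 2), Mul(Rational(1, 16), B)) (Function('V')(K, B) = Mul(Rational(-1, 2), Add(Mul(K, Pow(K, -1)), Mul(B, Pow(-8, -1)))) = Mul(Rational(-1, 2), Add(1, Mul(B, Rational(-1, 8)))) = Mul(Rational(-1, 2), Add(1, Mul(Rational(-1, 8), B))) = Add(Rational(-1, 2), Mul(Rational(1, 16), B)))
R = Rational(695, 24) (R = Add(Rational(-5, 3), Mul(Rational(1, 3), Mul(-42, Add(Rational(-1, 2), Mul(Rational(1, 16), -27))))) = Add(Rational(-5, 3), Mul(Rational(1, 3), Mul(-42, Add(Rational(-1, 2), Rational(-27, 16))))) = Add(Rational(-5, 3), Mul(Rational(1, 3), Mul(-42, Rational(-35, 16)))) = Add(Rational(-5, 3), Mul(Rational(1, 3), Rational(735, 8))) = Add(Rational(-5, 3), Rational(245, 8)) = Rational(695, 24) ≈ 28.958)
Add(Add(197136, R), 258774) = Add(Add(197136, Rational(695, 24)), 258774) = Add(Rational(4731959, 24), 258774) = Rational(10942535, 24)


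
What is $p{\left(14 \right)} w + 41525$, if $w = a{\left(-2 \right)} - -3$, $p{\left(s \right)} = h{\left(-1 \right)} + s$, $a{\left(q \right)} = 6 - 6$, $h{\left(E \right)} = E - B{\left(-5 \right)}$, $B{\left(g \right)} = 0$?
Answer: $41564$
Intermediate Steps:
$h{\left(E \right)} = E$ ($h{\left(E \right)} = E - 0 = E + 0 = E$)
$a{\left(q \right)} = 0$ ($a{\left(q \right)} = 6 - 6 = 0$)
$p{\left(s \right)} = -1 + s$
$w = 3$ ($w = 0 - -3 = 0 + 3 = 3$)
$p{\left(14 \right)} w + 41525 = \left(-1 + 14\right) 3 + 41525 = 13 \cdot 3 + 41525 = 39 + 41525 = 41564$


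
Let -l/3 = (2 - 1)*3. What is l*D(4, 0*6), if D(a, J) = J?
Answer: 0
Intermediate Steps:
l = -9 (l = -3*(2 - 1)*3 = -3*3 = -9)
l*D(4, 0*6) = -0*6 = -9*0 = 0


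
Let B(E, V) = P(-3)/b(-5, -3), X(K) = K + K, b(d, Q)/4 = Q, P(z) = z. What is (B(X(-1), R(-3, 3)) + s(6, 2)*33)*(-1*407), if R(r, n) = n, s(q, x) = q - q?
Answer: -407/4 ≈ -101.75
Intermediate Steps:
s(q, x) = 0
b(d, Q) = 4*Q
X(K) = 2*K
B(E, V) = ¼ (B(E, V) = -3/(4*(-3)) = -3/(-12) = -3*(-1/12) = ¼)
(B(X(-1), R(-3, 3)) + s(6, 2)*33)*(-1*407) = (¼ + 0*33)*(-1*407) = (¼ + 0)*(-407) = (¼)*(-407) = -407/4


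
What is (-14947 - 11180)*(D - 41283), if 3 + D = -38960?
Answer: 2096587242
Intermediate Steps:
D = -38963 (D = -3 - 38960 = -38963)
(-14947 - 11180)*(D - 41283) = (-14947 - 11180)*(-38963 - 41283) = -26127*(-80246) = 2096587242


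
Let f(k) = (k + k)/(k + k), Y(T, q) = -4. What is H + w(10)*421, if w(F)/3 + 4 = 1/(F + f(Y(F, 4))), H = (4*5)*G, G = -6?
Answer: -55629/11 ≈ -5057.2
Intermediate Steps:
f(k) = 1 (f(k) = (2*k)/((2*k)) = (2*k)*(1/(2*k)) = 1)
H = -120 (H = (4*5)*(-6) = 20*(-6) = -120)
w(F) = -12 + 3/(1 + F) (w(F) = -12 + 3/(F + 1) = -12 + 3/(1 + F))
H + w(10)*421 = -120 + (3*(-3 - 4*10)/(1 + 10))*421 = -120 + (3*(-3 - 40)/11)*421 = -120 + (3*(1/11)*(-43))*421 = -120 - 129/11*421 = -120 - 54309/11 = -55629/11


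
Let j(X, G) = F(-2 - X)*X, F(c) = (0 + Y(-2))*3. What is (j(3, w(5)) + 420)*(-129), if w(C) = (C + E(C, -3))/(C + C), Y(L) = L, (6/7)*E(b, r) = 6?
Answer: -51858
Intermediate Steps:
E(b, r) = 7 (E(b, r) = (7/6)*6 = 7)
F(c) = -6 (F(c) = (0 - 2)*3 = -2*3 = -6)
w(C) = (7 + C)/(2*C) (w(C) = (C + 7)/(C + C) = (7 + C)/((2*C)) = (7 + C)*(1/(2*C)) = (7 + C)/(2*C))
j(X, G) = -6*X
(j(3, w(5)) + 420)*(-129) = (-6*3 + 420)*(-129) = (-18 + 420)*(-129) = 402*(-129) = -51858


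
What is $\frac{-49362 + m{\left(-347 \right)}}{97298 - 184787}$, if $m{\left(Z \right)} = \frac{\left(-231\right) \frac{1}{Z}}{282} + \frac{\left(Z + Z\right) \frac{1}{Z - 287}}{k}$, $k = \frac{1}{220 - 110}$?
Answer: $\frac{169717795501}{301542678678} \approx 0.56283$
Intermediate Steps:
$k = \frac{1}{110} \approx 0.0090909$
$m{\left(Z \right)} = - \frac{77}{94 Z} + \frac{220 Z}{-287 + Z}$ ($m{\left(Z \right)} = \frac{\left(-231\right) \frac{1}{Z}}{282} + \frac{Z + Z}{Z - 287} \frac{1}{\frac{1}{110}} = - \frac{231}{Z} \frac{1}{282} + \frac{2 Z}{-287 + Z} 110 = - \frac{77}{94 Z} + \frac{2 Z}{-287 + Z} 110 = - \frac{77}{94 Z} + \frac{220 Z}{-287 + Z}$)
$\frac{-49362 + m{\left(-347 \right)}}{97298 - 184787} = \frac{-49362 + \frac{11 \left(2009 - -2429 + 1880 \left(-347\right)^{2}\right)}{94 \left(-347\right) \left(-287 - 347\right)}}{97298 - 184787} = \frac{-49362 + \frac{11}{94} \left(- \frac{1}{347}\right) \frac{1}{-634} \left(2009 + 2429 + 1880 \cdot 120409\right)}{-87489} = \left(-49362 + \frac{11}{94} \left(- \frac{1}{347}\right) \left(- \frac{1}{634}\right) \left(2009 + 2429 + 226368920\right)\right) \left(- \frac{1}{87489}\right) = \left(-49362 + \frac{11}{94} \left(- \frac{1}{347}\right) \left(- \frac{1}{634}\right) 226373358\right) \left(- \frac{1}{87489}\right) = \left(-49362 + \frac{1245053469}{10339906}\right) \left(- \frac{1}{87489}\right) = \left(- \frac{509153386503}{10339906}\right) \left(- \frac{1}{87489}\right) = \frac{169717795501}{301542678678}$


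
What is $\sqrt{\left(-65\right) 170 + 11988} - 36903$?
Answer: $-36903 + \sqrt{938} \approx -36872.0$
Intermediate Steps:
$\sqrt{\left(-65\right) 170 + 11988} - 36903 = \sqrt{-11050 + 11988} - 36903 = \sqrt{938} - 36903 = -36903 + \sqrt{938}$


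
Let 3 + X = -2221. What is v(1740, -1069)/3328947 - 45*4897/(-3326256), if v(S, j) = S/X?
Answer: 3776582653915/57005083726224 ≈ 0.066250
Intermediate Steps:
X = -2224 (X = -3 - 2221 = -2224)
v(S, j) = -S/2224 (v(S, j) = S/(-2224) = S*(-1/2224) = -S/2224)
v(1740, -1069)/3328947 - 45*4897/(-3326256) = -1/2224*1740/3328947 - 45*4897/(-3326256) = -435/556*1/3328947 - 220365*(-1/3326256) = -145/616964844 + 24485/369584 = 3776582653915/57005083726224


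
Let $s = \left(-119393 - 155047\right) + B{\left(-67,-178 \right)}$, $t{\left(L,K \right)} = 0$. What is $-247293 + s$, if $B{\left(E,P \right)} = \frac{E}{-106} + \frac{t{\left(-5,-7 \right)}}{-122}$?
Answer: $- \frac{55303631}{106} \approx -5.2173 \cdot 10^{5}$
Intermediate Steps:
$B{\left(E,P \right)} = - \frac{E}{106}$ ($B{\left(E,P \right)} = \frac{E}{-106} + \frac{0}{-122} = E \left(- \frac{1}{106}\right) + 0 \left(- \frac{1}{122}\right) = - \frac{E}{106} + 0 = - \frac{E}{106}$)
$s = - \frac{29090573}{106}$ ($s = \left(-119393 - 155047\right) - - \frac{67}{106} = -274440 + \frac{67}{106} = - \frac{29090573}{106} \approx -2.7444 \cdot 10^{5}$)
$-247293 + s = -247293 - \frac{29090573}{106} = - \frac{55303631}{106}$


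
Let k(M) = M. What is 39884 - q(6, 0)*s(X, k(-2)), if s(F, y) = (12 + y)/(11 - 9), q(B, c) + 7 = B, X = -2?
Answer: 39889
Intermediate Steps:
q(B, c) = -7 + B
s(F, y) = 6 + y/2 (s(F, y) = (12 + y)/2 = (12 + y)*(1/2) = 6 + y/2)
39884 - q(6, 0)*s(X, k(-2)) = 39884 - (-7 + 6)*(6 + (1/2)*(-2)) = 39884 - (-1)*(6 - 1) = 39884 - (-1)*5 = 39884 - 1*(-5) = 39884 + 5 = 39889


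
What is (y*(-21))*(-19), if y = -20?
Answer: -7980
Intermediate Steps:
(y*(-21))*(-19) = -20*(-21)*(-19) = 420*(-19) = -7980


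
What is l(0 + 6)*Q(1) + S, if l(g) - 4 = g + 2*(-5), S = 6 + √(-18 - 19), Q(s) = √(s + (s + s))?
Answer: 6 + I*√37 ≈ 6.0 + 6.0828*I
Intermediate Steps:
Q(s) = √3*√s (Q(s) = √(s + 2*s) = √(3*s) = √3*√s)
S = 6 + I*√37 (S = 6 + √(-37) = 6 + I*√37 ≈ 6.0 + 6.0828*I)
l(g) = -6 + g (l(g) = 4 + (g + 2*(-5)) = 4 + (g - 10) = 4 + (-10 + g) = -6 + g)
l(0 + 6)*Q(1) + S = (-6 + (0 + 6))*(√3*√1) + (6 + I*√37) = (-6 + 6)*(√3*1) + (6 + I*√37) = 0*√3 + (6 + I*√37) = 0 + (6 + I*√37) = 6 + I*√37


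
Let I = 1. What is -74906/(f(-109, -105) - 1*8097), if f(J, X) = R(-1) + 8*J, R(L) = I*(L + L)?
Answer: 74906/8971 ≈ 8.3498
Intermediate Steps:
R(L) = 2*L (R(L) = 1*(L + L) = 1*(2*L) = 2*L)
f(J, X) = -2 + 8*J (f(J, X) = 2*(-1) + 8*J = -2 + 8*J)
-74906/(f(-109, -105) - 1*8097) = -74906/((-2 + 8*(-109)) - 1*8097) = -74906/((-2 - 872) - 8097) = -74906/(-874 - 8097) = -74906/(-8971) = -74906*(-1/8971) = 74906/8971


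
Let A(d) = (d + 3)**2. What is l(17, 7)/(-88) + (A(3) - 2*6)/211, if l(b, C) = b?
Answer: -1475/18568 ≈ -0.079438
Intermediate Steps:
A(d) = (3 + d)**2
l(17, 7)/(-88) + (A(3) - 2*6)/211 = 17/(-88) + ((3 + 3)**2 - 2*6)/211 = 17*(-1/88) + (6**2 - 12)*(1/211) = -17/88 + (36 - 12)*(1/211) = -17/88 + 24*(1/211) = -17/88 + 24/211 = -1475/18568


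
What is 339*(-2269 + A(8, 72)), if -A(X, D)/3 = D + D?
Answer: -915639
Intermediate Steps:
A(X, D) = -6*D (A(X, D) = -3*(D + D) = -6*D)
339*(-2269 + A(8, 72)) = 339*(-2269 - 6*72) = 339*(-2269 - 432) = 339*(-2701) = -915639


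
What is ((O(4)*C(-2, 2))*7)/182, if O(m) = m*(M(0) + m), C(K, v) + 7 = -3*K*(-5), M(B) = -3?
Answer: -74/13 ≈ -5.6923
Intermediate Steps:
C(K, v) = -7 + 15*K (C(K, v) = -7 - 3*K*(-5) = -7 + 15*K)
O(m) = m*(-3 + m)
((O(4)*C(-2, 2))*7)/182 = (((4*(-3 + 4))*(-7 + 15*(-2)))*7)/182 = (((4*1)*(-7 - 30))*7)*(1/182) = ((4*(-37))*7)*(1/182) = -148*7*(1/182) = -1036*1/182 = -74/13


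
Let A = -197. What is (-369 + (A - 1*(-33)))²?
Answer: 284089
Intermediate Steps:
(-369 + (A - 1*(-33)))² = (-369 + (-197 - 1*(-33)))² = (-369 + (-197 + 33))² = (-369 - 164)² = (-533)² = 284089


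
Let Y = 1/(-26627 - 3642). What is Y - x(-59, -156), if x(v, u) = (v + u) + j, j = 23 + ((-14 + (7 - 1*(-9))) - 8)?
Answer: 5993261/30269 ≈ 198.00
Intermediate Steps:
j = 17 (j = 23 + ((-14 + (7 + 9)) - 8) = 23 + ((-14 + 16) - 8) = 23 + (2 - 8) = 23 - 6 = 17)
Y = -1/30269 (Y = 1/(-30269) = -1/30269 ≈ -3.3037e-5)
x(v, u) = 17 + u + v (x(v, u) = (v + u) + 17 = (u + v) + 17 = 17 + u + v)
Y - x(-59, -156) = -1/30269 - (17 - 156 - 59) = -1/30269 - 1*(-198) = -1/30269 + 198 = 5993261/30269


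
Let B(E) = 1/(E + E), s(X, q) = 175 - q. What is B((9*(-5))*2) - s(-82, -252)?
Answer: -76861/180 ≈ -427.01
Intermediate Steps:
B(E) = 1/(2*E)
B((9*(-5))*2) - s(-82, -252) = 1/(2*(((9*(-5))*2))) - (175 - 1*(-252)) = 1/(2*((-45*2))) - (175 + 252) = (½)/(-90) - 1*427 = (½)*(-1/90) - 427 = -1/180 - 427 = -76861/180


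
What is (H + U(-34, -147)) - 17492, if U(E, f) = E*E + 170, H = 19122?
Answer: 2956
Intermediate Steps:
U(E, f) = 170 + E² (U(E, f) = E² + 170 = 170 + E²)
(H + U(-34, -147)) - 17492 = (19122 + (170 + (-34)²)) - 17492 = (19122 + (170 + 1156)) - 17492 = (19122 + 1326) - 17492 = 20448 - 17492 = 2956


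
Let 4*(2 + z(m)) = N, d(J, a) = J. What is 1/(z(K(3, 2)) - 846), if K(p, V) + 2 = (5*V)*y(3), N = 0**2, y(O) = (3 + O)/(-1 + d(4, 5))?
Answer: -1/848 ≈ -0.0011792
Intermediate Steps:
y(O) = 1 + O/3 (y(O) = (3 + O)/(-1 + 4) = (3 + O)/3 = (3 + O)*(1/3) = 1 + O/3)
N = 0
K(p, V) = -2 + 10*V (K(p, V) = -2 + (5*V)*(1 + (1/3)*3) = -2 + (5*V)*(1 + 1) = -2 + (5*V)*2 = -2 + 10*V)
z(m) = -2 (z(m) = -2 + (1/4)*0 = -2 + 0 = -2)
1/(z(K(3, 2)) - 846) = 1/(-2 - 846) = 1/(-848) = -1/848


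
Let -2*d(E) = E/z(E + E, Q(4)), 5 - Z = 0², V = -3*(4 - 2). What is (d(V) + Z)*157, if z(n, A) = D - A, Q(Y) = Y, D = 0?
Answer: 2669/4 ≈ 667.25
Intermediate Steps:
V = -6 (V = -3*2 = -6)
Z = 5 (Z = 5 - 1*0² = 5 - 1*0 = 5 + 0 = 5)
z(n, A) = -A (z(n, A) = 0 - A = -A)
d(E) = E/8 (d(E) = -E/(2*((-1*4))) = -E/(2*(-4)) = -E*(-1)/(2*4) = -(-1)*E/8 = E/8)
(d(V) + Z)*157 = ((⅛)*(-6) + 5)*157 = (-¾ + 5)*157 = (17/4)*157 = 2669/4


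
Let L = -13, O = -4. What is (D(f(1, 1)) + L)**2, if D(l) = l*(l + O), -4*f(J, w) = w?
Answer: 36481/256 ≈ 142.50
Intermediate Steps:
f(J, w) = -w/4
D(l) = l*(-4 + l) (D(l) = l*(l - 4) = l*(-4 + l))
(D(f(1, 1)) + L)**2 = ((-1/4*1)*(-4 - 1/4*1) - 13)**2 = (-(-4 - 1/4)/4 - 13)**2 = (-1/4*(-17/4) - 13)**2 = (17/16 - 13)**2 = (-191/16)**2 = 36481/256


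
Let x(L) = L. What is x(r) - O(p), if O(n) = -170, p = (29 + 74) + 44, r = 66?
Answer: 236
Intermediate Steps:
p = 147 (p = 103 + 44 = 147)
x(r) - O(p) = 66 - 1*(-170) = 66 + 170 = 236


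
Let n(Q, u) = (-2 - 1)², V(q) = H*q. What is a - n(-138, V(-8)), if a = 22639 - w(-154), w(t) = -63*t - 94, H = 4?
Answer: 13022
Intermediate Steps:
w(t) = -94 - 63*t
V(q) = 4*q
n(Q, u) = 9 (n(Q, u) = (-3)² = 9)
a = 13031 (a = 22639 - (-94 - 63*(-154)) = 22639 - (-94 + 9702) = 22639 - 1*9608 = 22639 - 9608 = 13031)
a - n(-138, V(-8)) = 13031 - 1*9 = 13031 - 9 = 13022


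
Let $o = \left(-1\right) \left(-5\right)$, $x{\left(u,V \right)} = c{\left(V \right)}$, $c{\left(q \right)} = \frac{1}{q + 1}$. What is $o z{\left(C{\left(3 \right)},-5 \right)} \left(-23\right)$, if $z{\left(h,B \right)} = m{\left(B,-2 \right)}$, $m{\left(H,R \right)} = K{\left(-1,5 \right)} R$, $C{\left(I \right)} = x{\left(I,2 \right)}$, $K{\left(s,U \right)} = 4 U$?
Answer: $4600$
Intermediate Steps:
$c{\left(q \right)} = \frac{1}{1 + q}$
$x{\left(u,V \right)} = \frac{1}{1 + V}$
$C{\left(I \right)} = \frac{1}{3}$ ($C{\left(I \right)} = \frac{1}{1 + 2} = \frac{1}{3}$)
$m{\left(H,R \right)} = 20 R$ ($m{\left(H,R \right)} = 4 \cdot 5 R = 20 R$)
$z{\left(h,B \right)} = -40$ ($z{\left(h,B \right)} = 20 \left(-2\right) = -40$)
$o = 5$
$o z{\left(C{\left(3 \right)},-5 \right)} \left(-23\right) = 5 \left(-40\right) \left(-23\right) = \left(-200\right) \left(-23\right) = 4600$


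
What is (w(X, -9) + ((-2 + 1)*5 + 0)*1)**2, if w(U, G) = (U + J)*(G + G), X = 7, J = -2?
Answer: 9025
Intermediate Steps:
w(U, G) = 2*G*(-2 + U) (w(U, G) = (U - 2)*(G + G) = (-2 + U)*(2*G) = 2*G*(-2 + U))
(w(X, -9) + ((-2 + 1)*5 + 0)*1)**2 = (2*(-9)*(-2 + 7) + ((-2 + 1)*5 + 0)*1)**2 = (2*(-9)*5 + (-1*5 + 0)*1)**2 = (-90 + (-5 + 0)*1)**2 = (-90 - 5*1)**2 = (-90 - 5)**2 = (-95)**2 = 9025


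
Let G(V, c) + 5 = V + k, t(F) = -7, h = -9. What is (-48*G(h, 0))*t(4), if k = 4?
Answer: -3360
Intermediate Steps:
G(V, c) = -1 + V (G(V, c) = -5 + (V + 4) = -5 + (4 + V) = -1 + V)
(-48*G(h, 0))*t(4) = -48*(-1 - 9)*(-7) = -48*(-10)*(-7) = 480*(-7) = -3360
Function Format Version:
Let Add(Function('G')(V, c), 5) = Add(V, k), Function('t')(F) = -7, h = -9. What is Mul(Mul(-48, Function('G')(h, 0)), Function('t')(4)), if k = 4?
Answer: -3360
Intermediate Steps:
Function('G')(V, c) = Add(-1, V) (Function('G')(V, c) = Add(-5, Add(V, 4)) = Add(-5, Add(4, V)) = Add(-1, V))
Mul(Mul(-48, Function('G')(h, 0)), Function('t')(4)) = Mul(Mul(-48, Add(-1, -9)), -7) = Mul(Mul(-48, -10), -7) = Mul(480, -7) = -3360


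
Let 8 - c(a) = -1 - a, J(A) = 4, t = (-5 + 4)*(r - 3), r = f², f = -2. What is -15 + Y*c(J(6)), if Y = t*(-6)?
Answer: 63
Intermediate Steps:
r = 4 (r = (-2)² = 4)
t = -1 (t = (-5 + 4)*(4 - 3) = -1*1 = -1)
c(a) = 9 + a (c(a) = 8 - (-1 - a) = 8 + (1 + a) = 9 + a)
Y = 6 (Y = -1*(-6) = 6)
-15 + Y*c(J(6)) = -15 + 6*(9 + 4) = -15 + 6*13 = -15 + 78 = 63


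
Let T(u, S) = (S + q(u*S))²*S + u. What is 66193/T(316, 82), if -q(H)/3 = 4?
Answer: 1789/10868 ≈ 0.16461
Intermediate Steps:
q(H) = -12 (q(H) = -3*4 = -12)
T(u, S) = u + S*(-12 + S)² (T(u, S) = (S - 12)²*S + u = (-12 + S)²*S + u = S*(-12 + S)² + u = u + S*(-12 + S)²)
66193/T(316, 82) = 66193/(316 + 82*(-12 + 82)²) = 66193/(316 + 82*70²) = 66193/(316 + 82*4900) = 66193/(316 + 401800) = 66193/402116 = 66193*(1/402116) = 1789/10868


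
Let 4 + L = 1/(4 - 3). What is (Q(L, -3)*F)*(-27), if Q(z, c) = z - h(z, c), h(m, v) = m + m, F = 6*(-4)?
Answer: 1944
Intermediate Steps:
F = -24
h(m, v) = 2*m
L = -3 (L = -4 + 1/(4 - 3) = -4 + 1/1 = -4 + 1 = -3)
Q(z, c) = -z (Q(z, c) = z - 2*z = -z)
(Q(L, -3)*F)*(-27) = (-1*(-3)*(-24))*(-27) = (3*(-24))*(-27) = -72*(-27) = 1944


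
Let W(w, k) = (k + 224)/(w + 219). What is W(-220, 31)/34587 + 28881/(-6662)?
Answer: -333535319/76806198 ≈ -4.3426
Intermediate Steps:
W(w, k) = (224 + k)/(219 + w)
W(-220, 31)/34587 + 28881/(-6662) = ((224 + 31)/(219 - 220))/34587 + 28881/(-6662) = (255/(-1))*(1/34587) + 28881*(-1/6662) = -1*255*(1/34587) - 28881/6662 = -255*1/34587 - 28881/6662 = -85/11529 - 28881/6662 = -333535319/76806198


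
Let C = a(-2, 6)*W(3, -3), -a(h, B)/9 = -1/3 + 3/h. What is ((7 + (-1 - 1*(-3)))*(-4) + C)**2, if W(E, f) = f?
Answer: 29241/4 ≈ 7310.3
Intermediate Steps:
a(h, B) = 3 - 27/h (a(h, B) = -9*(-1/3 + 3/h) = 3 - 27/h)
C = -99/2 (C = (3 - 27/(-2))*(-3) = (3 - 27*(-1/2))*(-3) = (3 + 27/2)*(-3) = (33/2)*(-3) = -99/2 ≈ -49.500)
((7 + (-1 - 1*(-3)))*(-4) + C)**2 = ((7 + (-1 - 1*(-3)))*(-4) - 99/2)**2 = ((7 + (-1 + 3))*(-4) - 99/2)**2 = ((7 + 2)*(-4) - 99/2)**2 = (9*(-4) - 99/2)**2 = (-36 - 99/2)**2 = (-171/2)**2 = 29241/4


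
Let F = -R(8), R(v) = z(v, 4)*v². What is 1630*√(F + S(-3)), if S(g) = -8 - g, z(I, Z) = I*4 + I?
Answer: 4890*I*√285 ≈ 82553.0*I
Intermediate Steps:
z(I, Z) = 5*I (z(I, Z) = 4*I + I = 5*I)
R(v) = 5*v³ (R(v) = (5*v)*v² = 5*v³)
F = -2560 (F = -5*8³ = -5*512 = -1*2560 = -2560)
1630*√(F + S(-3)) = 1630*√(-2560 + (-8 - 1*(-3))) = 1630*√(-2560 + (-8 + 3)) = 1630*√(-2560 - 5) = 1630*√(-2565) = 1630*(3*I*√285) = 4890*I*√285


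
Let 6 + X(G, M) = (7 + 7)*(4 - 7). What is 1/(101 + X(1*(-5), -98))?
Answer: 1/53 ≈ 0.018868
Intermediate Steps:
X(G, M) = -48 (X(G, M) = -6 + (7 + 7)*(4 - 7) = -6 + 14*(-3) = -6 - 42 = -48)
1/(101 + X(1*(-5), -98)) = 1/(101 - 48) = 1/53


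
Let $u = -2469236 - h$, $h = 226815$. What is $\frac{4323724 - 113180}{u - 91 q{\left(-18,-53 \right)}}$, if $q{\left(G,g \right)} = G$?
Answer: $- \frac{4210544}{2694413} \approx -1.5627$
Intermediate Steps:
$u = -2696051$ ($u = -2469236 - 226815 = -2696051$)
$\frac{4323724 - 113180}{u - 91 q{\left(-18,-53 \right)}} = \frac{4323724 - 113180}{-2696051 - -1638} = \frac{4210544}{-2696051 + 1638} = \frac{4210544}{-2694413} = 4210544 \left(- \frac{1}{2694413}\right) = - \frac{4210544}{2694413}$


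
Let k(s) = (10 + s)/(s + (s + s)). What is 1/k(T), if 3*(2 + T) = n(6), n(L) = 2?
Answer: -6/13 ≈ -0.46154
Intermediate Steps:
T = -4/3 (T = -2 + (⅓)*2 = -2 + ⅔ = -4/3 ≈ -1.3333)
k(s) = (10 + s)/(3*s) (k(s) = (10 + s)/(s + 2*s) = (10 + s)/((3*s)) = (10 + s)*(1/(3*s)) = (10 + s)/(3*s))
1/k(T) = 1/((10 - 4/3)/(3*(-4/3))) = 1/((⅓)*(-¾)*(26/3)) = 1/(-13/6) = -6/13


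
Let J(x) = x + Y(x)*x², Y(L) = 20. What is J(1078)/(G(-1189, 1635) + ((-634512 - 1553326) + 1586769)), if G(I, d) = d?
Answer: -1056489/27247 ≈ -38.775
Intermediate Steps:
J(x) = x + 20*x²
J(1078)/(G(-1189, 1635) + ((-634512 - 1553326) + 1586769)) = (1078*(1 + 20*1078))/(1635 + ((-634512 - 1553326) + 1586769)) = (1078*(1 + 21560))/(1635 + (-2187838 + 1586769)) = (1078*21561)/(1635 - 601069) = 23242758/(-599434) = 23242758*(-1/599434) = -1056489/27247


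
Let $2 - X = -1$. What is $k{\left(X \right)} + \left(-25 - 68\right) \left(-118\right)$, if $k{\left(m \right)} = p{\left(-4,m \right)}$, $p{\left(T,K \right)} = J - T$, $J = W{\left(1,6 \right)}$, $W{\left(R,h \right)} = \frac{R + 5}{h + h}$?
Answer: $\frac{21957}{2} \approx 10979.0$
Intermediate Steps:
$X = 3$ ($X = 2 - -1 = 2 + 1 = 3$)
$W{\left(R,h \right)} = \frac{5 + R}{2 h}$
$J = \frac{1}{2}$ ($J = \frac{5 + 1}{2 \cdot 6} = \frac{1}{2} \cdot \frac{1}{6} \cdot 6 = \frac{1}{2} \approx 0.5$)
$p{\left(T,K \right)} = \frac{1}{2} - T$
$k{\left(m \right)} = \frac{9}{2}$ ($k{\left(m \right)} = \frac{1}{2} - -4 = \frac{1}{2} + 4 = \frac{9}{2}$)
$k{\left(X \right)} + \left(-25 - 68\right) \left(-118\right) = \frac{9}{2} + \left(-25 - 68\right) \left(-118\right) = \frac{9}{2} - -10974 = \frac{9}{2} + 10974 = \frac{21957}{2}$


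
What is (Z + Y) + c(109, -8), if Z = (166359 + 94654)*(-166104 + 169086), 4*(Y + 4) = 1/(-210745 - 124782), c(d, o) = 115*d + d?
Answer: 1044634333019847/1342108 ≈ 7.7835e+8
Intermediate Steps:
c(d, o) = 116*d
Y = -5368433/1342108 (Y = -4 + 1/(4*(-210745 - 124782)) = -4 + (¼)/(-335527) = -4 + (¼)*(-1/335527) = -4 - 1/1342108 = -5368433/1342108 ≈ -4.0000)
Z = 778340766 (Z = 261013*2982 = 778340766)
(Z + Y) + c(109, -8) = (778340766 - 5368433/1342108) + 116*109 = 1044617363406295/1342108 + 12644 = 1044634333019847/1342108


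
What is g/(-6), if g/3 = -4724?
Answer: 2362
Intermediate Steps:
g = -14172 (g = 3*(-4724) = -14172)
g/(-6) = -14172/(-6) = -14172*(-⅙) = 2362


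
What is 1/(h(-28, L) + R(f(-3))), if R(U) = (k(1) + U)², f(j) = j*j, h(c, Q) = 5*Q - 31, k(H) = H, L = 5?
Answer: 1/94 ≈ 0.010638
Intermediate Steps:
h(c, Q) = -31 + 5*Q
f(j) = j²
R(U) = (1 + U)²
1/(h(-28, L) + R(f(-3))) = 1/((-31 + 5*5) + (1 + (-3)²)²) = 1/((-31 + 25) + (1 + 9)²) = 1/(-6 + 10²) = 1/(-6 + 100) = 1/94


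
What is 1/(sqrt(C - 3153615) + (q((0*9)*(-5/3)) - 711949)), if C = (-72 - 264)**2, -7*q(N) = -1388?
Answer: -34875785/24823013880256 - 49*I*sqrt(3040719)/24823013880256 ≈ -1.405e-6 - 3.4421e-9*I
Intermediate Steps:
q(N) = 1388/7 (q(N) = -1/7*(-1388) = 1388/7)
C = 112896 (C = (-336)**2 = 112896)
1/(sqrt(C - 3153615) + (q((0*9)*(-5/3)) - 711949)) = 1/(sqrt(112896 - 3153615) + (1388/7 - 711949)) = 1/(sqrt(-3040719) - 4982255/7) = 1/(I*sqrt(3040719) - 4982255/7) = 1/(-4982255/7 + I*sqrt(3040719))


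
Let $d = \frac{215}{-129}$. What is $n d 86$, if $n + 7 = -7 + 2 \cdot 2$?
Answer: $\frac{4300}{3} \approx 1433.3$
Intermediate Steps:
$d = - \frac{5}{3}$ ($d = 215 \left(- \frac{1}{129}\right) = - \frac{5}{3} \approx -1.6667$)
$n = -10$ ($n = -7 + \left(-7 + 2 \cdot 2\right) = -7 + \left(-7 + 4\right) = -7 - 3 = -10$)
$n d 86 = \left(-10\right) \left(- \frac{5}{3}\right) 86 = \frac{50}{3} \cdot 86 = \frac{4300}{3}$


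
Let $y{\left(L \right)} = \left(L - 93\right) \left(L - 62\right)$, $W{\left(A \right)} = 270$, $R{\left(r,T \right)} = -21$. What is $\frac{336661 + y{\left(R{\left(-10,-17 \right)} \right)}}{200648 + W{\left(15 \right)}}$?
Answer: $\frac{346123}{200918} \approx 1.7227$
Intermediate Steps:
$y{\left(L \right)} = \left(-93 + L\right) \left(-62 + L\right)$
$\frac{336661 + y{\left(R{\left(-10,-17 \right)} \right)}}{200648 + W{\left(15 \right)}} = \frac{336661 + \left(5766 + \left(-21\right)^{2} - -3255\right)}{200648 + 270} = \frac{336661 + \left(5766 + 441 + 3255\right)}{200918} = \left(336661 + 9462\right) \frac{1}{200918} = 346123 \cdot \frac{1}{200918} = \frac{346123}{200918}$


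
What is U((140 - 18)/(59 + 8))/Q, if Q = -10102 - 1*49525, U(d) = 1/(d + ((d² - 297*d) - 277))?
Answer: 4489/217523648771 ≈ 2.0637e-8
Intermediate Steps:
U(d) = 1/(-277 + d² - 296*d) (U(d) = 1/(d + (-277 + d² - 297*d)) = 1/(-277 + d² - 296*d))
Q = -59627 (Q = -10102 - 49525 = -59627)
U((140 - 18)/(59 + 8))/Q = 1/(-277 + ((140 - 18)/(59 + 8))² - 296*(140 - 18)/(59 + 8)*(-59627)) = -1/59627/(-277 + (122/67)² - 36112/67) = -1/59627/(-277 + (122*(1/67))² - 36112/67) = -1/59627/(-277 + (122/67)² - 296*122/67) = -1/59627/(-277 + 14884/4489 - 36112/67) = -1/59627/(-3648073/4489) = -4489/3648073*(-1/59627) = 4489/217523648771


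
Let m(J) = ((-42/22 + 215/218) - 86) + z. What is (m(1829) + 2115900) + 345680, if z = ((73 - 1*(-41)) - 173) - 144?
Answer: 5902173605/2398 ≈ 2.4613e+6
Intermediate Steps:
z = -203 (z = ((73 + 41) - 173) - 144 = (114 - 173) - 144 = -59 - 144 = -203)
m(J) = -695235/2398 (m(J) = ((-42/22 + 215/218) - 86) - 203 = ((-42*1/22 + 215*(1/218)) - 86) - 203 = ((-21/11 + 215/218) - 86) - 203 = (-2213/2398 - 86) - 203 = -208441/2398 - 203 = -695235/2398)
(m(1829) + 2115900) + 345680 = (-695235/2398 + 2115900) + 345680 = 5073232965/2398 + 345680 = 5902173605/2398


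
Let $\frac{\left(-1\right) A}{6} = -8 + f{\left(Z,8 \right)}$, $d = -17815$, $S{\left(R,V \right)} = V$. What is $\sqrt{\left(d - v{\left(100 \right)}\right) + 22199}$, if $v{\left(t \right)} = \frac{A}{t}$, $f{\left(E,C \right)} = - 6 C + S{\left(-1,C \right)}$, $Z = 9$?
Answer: $\frac{2 \sqrt{27382}}{5} \approx 66.19$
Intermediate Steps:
$f{\left(E,C \right)} = - 5 C$ ($f{\left(E,C \right)} = - 6 C + C = - 5 C$)
$A = 288$ ($A = - 6 \left(-8 - 40\right) = \left(-6\right) \left(-48\right) = 288$)
$v{\left(t \right)} = \frac{288}{t}$
$\sqrt{\left(d - v{\left(100 \right)}\right) + 22199} = \sqrt{\left(-17815 - \frac{288}{100}\right) + 22199} = \sqrt{\left(-17815 - 288 \cdot \frac{1}{100}\right) + 22199} = \sqrt{\left(-17815 - \frac{72}{25}\right) + 22199} = \sqrt{- \frac{445447}{25} + 22199} = \sqrt{\frac{109528}{25}} = \frac{2 \sqrt{27382}}{5}$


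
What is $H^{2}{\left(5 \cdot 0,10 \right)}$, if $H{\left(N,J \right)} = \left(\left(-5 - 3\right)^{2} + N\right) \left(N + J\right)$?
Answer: $409600$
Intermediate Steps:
$H{\left(N,J \right)} = \left(64 + N\right) \left(J + N\right)$ ($H{\left(N,J \right)} = \left(\left(-8\right)^{2} + N\right) \left(J + N\right) = \left(64 + N\right) \left(J + N\right)$)
$H^{2}{\left(5 \cdot 0,10 \right)} = \left(\left(5 \cdot 0\right)^{2} + 64 \cdot 10 + 64 \cdot 5 \cdot 0 + 10 \cdot 5 \cdot 0\right)^{2} = \left(0^{2} + 640 + 64 \cdot 0 + 10 \cdot 0\right)^{2} = \left(0 + 640 + 0 + 0\right)^{2} = 640^{2} = 409600$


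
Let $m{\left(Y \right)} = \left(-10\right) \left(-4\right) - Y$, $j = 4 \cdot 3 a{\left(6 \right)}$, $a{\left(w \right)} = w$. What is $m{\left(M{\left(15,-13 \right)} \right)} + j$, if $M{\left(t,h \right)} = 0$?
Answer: $112$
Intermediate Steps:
$j = 72$ ($j = 4 \cdot 3 \cdot 6 = 12 \cdot 6 = 72$)
$m{\left(Y \right)} = 40 - Y$
$m{\left(M{\left(15,-13 \right)} \right)} + j = \left(40 - 0\right) + 72 = \left(40 + 0\right) + 72 = 40 + 72 = 112$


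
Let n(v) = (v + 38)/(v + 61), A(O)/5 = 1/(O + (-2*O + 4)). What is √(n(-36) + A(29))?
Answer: I*√3/5 ≈ 0.34641*I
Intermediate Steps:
A(O) = 5/(4 - O) (A(O) = 5/(O + (-2*O + 4)) = 5/(O + (4 - 2*O)) = 5/(4 - O))
n(v) = (38 + v)/(61 + v)
√(n(-36) + A(29)) = √((38 - 36)/(61 - 36) - 5/(-4 + 29)) = √(2/25 - 5/25) = √((1/25)*2 - 5*1/25) = √(2/25 - ⅕) = √(-3/25) = I*√3/5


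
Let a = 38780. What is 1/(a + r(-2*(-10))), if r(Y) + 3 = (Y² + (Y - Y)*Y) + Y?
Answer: 1/39197 ≈ 2.5512e-5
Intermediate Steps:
r(Y) = -3 + Y + Y² (r(Y) = -3 + ((Y² + (Y - Y)*Y) + Y) = -3 + ((Y² + 0*Y) + Y) = -3 + ((Y² + 0) + Y) = -3 + (Y² + Y) = -3 + (Y + Y²) = -3 + Y + Y²)
1/(a + r(-2*(-10))) = 1/(38780 + (-3 - 2*(-10) + (-2*(-10))²)) = 1/(38780 + (-3 + 20 + 20²)) = 1/(38780 + (-3 + 20 + 400)) = 1/(38780 + 417) = 1/39197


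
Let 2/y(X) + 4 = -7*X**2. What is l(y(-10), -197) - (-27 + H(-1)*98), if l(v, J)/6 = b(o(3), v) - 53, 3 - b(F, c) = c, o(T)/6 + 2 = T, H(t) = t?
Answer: -30797/176 ≈ -174.98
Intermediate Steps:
o(T) = -12 + 6*T
b(F, c) = 3 - c
y(X) = 2/(-4 - 7*X**2)
l(v, J) = -300 - 6*v (l(v, J) = 6*((3 - v) - 53) = 6*(-50 - v) = -300 - 6*v)
l(y(-10), -197) - (-27 + H(-1)*98) = (-300 - (-12)/(4 + 7*(-10)**2)) - (-27 - 1*98) = (-300 - (-12)/(4 + 7*100)) - (-27 - 98) = (-300 - (-12)/(4 + 700)) - 1*(-125) = (-300 - (-12)/704) + 125 = (-300 - 6*(-1/352)) + 125 = (-300 + 3/176) + 125 = -52797/176 + 125 = -30797/176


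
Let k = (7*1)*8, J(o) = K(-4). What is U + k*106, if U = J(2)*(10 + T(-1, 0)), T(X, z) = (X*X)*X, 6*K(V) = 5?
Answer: 11887/2 ≈ 5943.5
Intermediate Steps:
K(V) = 5/6 (K(V) = (1/6)*5 = 5/6)
J(o) = 5/6
T(X, z) = X**3 (T(X, z) = X**2*X = X**3)
k = 56 (k = 7*8 = 56)
U = 15/2 (U = 5*(10 + (-1)**3)/6 = 5*(10 - 1)/6 = (5/6)*9 = 15/2 ≈ 7.5000)
U + k*106 = 15/2 + 56*106 = 15/2 + 5936 = 11887/2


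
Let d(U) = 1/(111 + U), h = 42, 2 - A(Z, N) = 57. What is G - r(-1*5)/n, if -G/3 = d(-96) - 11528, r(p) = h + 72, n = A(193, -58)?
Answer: 1902223/55 ≈ 34586.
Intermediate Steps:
A(Z, N) = -55 (A(Z, N) = 2 - 1*57 = 2 - 57 = -55)
n = -55
r(p) = 114 (r(p) = 42 + 72 = 114)
G = 172919/5 (G = -3*(1/(111 - 96) - 11528) = -3*(1/15 - 11528) = -3*(-172919/15) = 172919/5 ≈ 34584.)
G - r(-1*5)/n = 172919/5 - 114/(-55) = 172919/5 - 114*(-1)/55 = 172919/5 - 1*(-114/55) = 172919/5 + 114/55 = 1902223/55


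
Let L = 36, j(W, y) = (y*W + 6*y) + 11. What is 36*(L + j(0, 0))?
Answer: 1692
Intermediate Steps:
j(W, y) = 11 + 6*y + W*y (j(W, y) = (W*y + 6*y) + 11 = (6*y + W*y) + 11 = 11 + 6*y + W*y)
36*(L + j(0, 0)) = 36*(36 + (11 + 6*0 + 0*0)) = 36*(36 + (11 + 0 + 0)) = 36*(36 + 11) = 36*47 = 1692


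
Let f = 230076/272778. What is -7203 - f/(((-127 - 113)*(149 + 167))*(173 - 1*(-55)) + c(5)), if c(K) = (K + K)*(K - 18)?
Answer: -257386201602432/35733194725 ≈ -7203.0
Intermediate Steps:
c(K) = 2*K*(-18 + K) (c(K) = (2*K)*(-18 + K) = 2*K*(-18 + K))
f = 3486/4133 (f = 230076*(1/272778) = 3486/4133 ≈ 0.84346)
-7203 - f/(((-127 - 113)*(149 + 167))*(173 - 1*(-55)) + c(5)) = -7203 - 3486/(4133*(((-127 - 113)*(149 + 167))*(173 - 1*(-55)) + 2*5*(-18 + 5))) = -7203 - 3486/(4133*((-240*316)*(173 + 55) + 2*5*(-13))) = -7203 - 3486/(4133*(-75840*228 - 130)) = -7203 - 3486/(4133*(-17291520 - 130)) = -7203 - 3486/(4133*(-17291650)) = -7203 - 3486*(-1)/(4133*17291650) = -7203 - 1*(-1743/35733194725) = -7203 + 1743/35733194725 = -257386201602432/35733194725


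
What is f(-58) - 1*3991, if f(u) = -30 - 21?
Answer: -4042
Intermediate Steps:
f(u) = -51
f(-58) - 1*3991 = -51 - 1*3991 = -51 - 3991 = -4042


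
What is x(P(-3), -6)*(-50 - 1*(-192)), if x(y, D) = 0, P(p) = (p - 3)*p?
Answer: 0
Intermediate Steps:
P(p) = p*(-3 + p) (P(p) = (-3 + p)*p = p*(-3 + p))
x(P(-3), -6)*(-50 - 1*(-192)) = 0*(-50 - 1*(-192)) = 0*(-50 + 192) = 0*142 = 0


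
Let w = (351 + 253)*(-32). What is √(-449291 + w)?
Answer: I*√468619 ≈ 684.56*I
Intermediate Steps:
w = -19328 (w = 604*(-32) = -19328)
√(-449291 + w) = √(-449291 - 19328) = √(-468619) = I*√468619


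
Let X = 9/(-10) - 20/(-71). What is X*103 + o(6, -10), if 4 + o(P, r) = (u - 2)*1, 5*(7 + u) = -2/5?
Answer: -272519/3550 ≈ -76.766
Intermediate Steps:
u = -177/25 (u = -7 + (-2/5)/5 = -7 + (-2*⅕)/5 = -7 + (⅕)*(-⅖) = -7 - 2/25 = -177/25 ≈ -7.0800)
o(P, r) = -327/25 (o(P, r) = -4 + (-177/25 - 2)*1 = -4 - 227/25*1 = -4 - 227/25 = -327/25)
X = -439/710 (X = 9*(-⅒) - 20*(-1/71) = -9/10 + 20/71 = -439/710 ≈ -0.61831)
X*103 + o(6, -10) = -439/710*103 - 327/25 = -45217/710 - 327/25 = -272519/3550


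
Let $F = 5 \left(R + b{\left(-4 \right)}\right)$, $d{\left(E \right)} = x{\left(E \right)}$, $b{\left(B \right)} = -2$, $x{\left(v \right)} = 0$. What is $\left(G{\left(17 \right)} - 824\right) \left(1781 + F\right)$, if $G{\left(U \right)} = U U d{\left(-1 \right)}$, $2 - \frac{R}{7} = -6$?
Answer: $-1690024$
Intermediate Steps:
$R = 56$ ($R = 14 - -42 = 14 + 42 = 56$)
$d{\left(E \right)} = 0$
$G{\left(U \right)} = 0$ ($G{\left(U \right)} = U U 0 = U^{2} \cdot 0 = 0$)
$F = 270$ ($F = 5 \left(56 - 2\right) = 5 \cdot 54 = 270$)
$\left(G{\left(17 \right)} - 824\right) \left(1781 + F\right) = \left(0 - 824\right) \left(1781 + 270\right) = \left(-824\right) 2051 = -1690024$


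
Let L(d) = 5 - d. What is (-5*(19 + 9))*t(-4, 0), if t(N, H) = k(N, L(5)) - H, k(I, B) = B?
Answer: 0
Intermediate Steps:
t(N, H) = -H (t(N, H) = (5 - 1*5) - H = (5 - 5) - H = 0 - H = -H)
(-5*(19 + 9))*t(-4, 0) = (-5*(19 + 9))*(-1*0) = -5*28*0 = -140*0 = 0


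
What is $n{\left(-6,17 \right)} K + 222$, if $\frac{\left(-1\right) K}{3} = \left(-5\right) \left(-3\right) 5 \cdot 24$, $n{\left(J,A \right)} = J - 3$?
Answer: $48822$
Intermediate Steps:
$n{\left(J,A \right)} = -3 + J$
$K = -5400$ ($K = - 3 \left(-5\right) \left(-3\right) 5 \cdot 24 = - 3 \cdot 15 \cdot 5 \cdot 24 = - 3 \cdot 75 \cdot 24 = \left(-3\right) 1800 = -5400$)
$n{\left(-6,17 \right)} K + 222 = \left(-3 - 6\right) \left(-5400\right) + 222 = \left(-9\right) \left(-5400\right) + 222 = 48600 + 222 = 48822$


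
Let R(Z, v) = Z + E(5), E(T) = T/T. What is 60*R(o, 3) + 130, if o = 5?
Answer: 490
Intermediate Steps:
E(T) = 1
R(Z, v) = 1 + Z (R(Z, v) = Z + 1 = 1 + Z)
60*R(o, 3) + 130 = 60*(1 + 5) + 130 = 60*6 + 130 = 360 + 130 = 490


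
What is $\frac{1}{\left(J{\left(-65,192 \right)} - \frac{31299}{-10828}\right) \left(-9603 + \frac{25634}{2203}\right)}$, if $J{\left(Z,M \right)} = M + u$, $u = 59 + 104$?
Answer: $- \frac{23854084}{81882928141225} \approx -2.9132 \cdot 10^{-7}$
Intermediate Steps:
$u = 163$
$J{\left(Z,M \right)} = 163 + M$ ($J{\left(Z,M \right)} = M + 163 = 163 + M$)
$\frac{1}{\left(J{\left(-65,192 \right)} - \frac{31299}{-10828}\right) \left(-9603 + \frac{25634}{2203}\right)} = \frac{1}{\left(\left(163 + 192\right) - \frac{31299}{-10828}\right) \left(-9603 + \frac{25634}{2203}\right)} = \frac{1}{\left(355 - - \frac{31299}{10828}\right) \left(-9603 + 25634 \cdot \frac{1}{2203}\right)} = \frac{1}{\left(355 + \frac{31299}{10828}\right) \left(-9603 + \frac{25634}{2203}\right)} = \frac{1}{\frac{3875239}{10828} \left(- \frac{21129775}{2203}\right)} = \frac{1}{- \frac{81882928141225}{23854084}} = - \frac{23854084}{81882928141225}$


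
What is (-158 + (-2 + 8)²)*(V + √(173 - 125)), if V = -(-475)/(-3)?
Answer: 57950/3 - 488*√3 ≈ 18471.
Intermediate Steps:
V = -475/3 (V = -(-475)*(-1)/3 = -95*5/3 = -475/3 ≈ -158.33)
(-158 + (-2 + 8)²)*(V + √(173 - 125)) = (-158 + (-2 + 8)²)*(-475/3 + √(173 - 125)) = (-158 + 6²)*(-475/3 + √48) = (-158 + 36)*(-475/3 + 4*√3) = -122*(-475/3 + 4*√3) = 57950/3 - 488*√3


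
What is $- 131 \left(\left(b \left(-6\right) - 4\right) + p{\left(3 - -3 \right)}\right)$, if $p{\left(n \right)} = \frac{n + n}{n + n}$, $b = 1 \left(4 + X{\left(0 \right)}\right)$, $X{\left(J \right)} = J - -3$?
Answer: $5895$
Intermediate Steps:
$X{\left(J \right)} = 3 + J$ ($X{\left(J \right)} = J + 3 = 3 + J$)
$b = 7$ ($b = 1 \left(4 + \left(3 + 0\right)\right) = 1 \left(4 + 3\right) = 1 \cdot 7 = 7$)
$p{\left(n \right)} = 1$ ($p{\left(n \right)} = \frac{2 n}{2 n} = 2 n \frac{1}{2 n} = 1$)
$- 131 \left(\left(b \left(-6\right) - 4\right) + p{\left(3 - -3 \right)}\right) = - 131 \left(\left(7 \left(-6\right) - 4\right) + 1\right) = - 131 \left(\left(-42 - 4\right) + 1\right) = - 131 \left(-46 + 1\right) = \left(-131\right) \left(-45\right) = 5895$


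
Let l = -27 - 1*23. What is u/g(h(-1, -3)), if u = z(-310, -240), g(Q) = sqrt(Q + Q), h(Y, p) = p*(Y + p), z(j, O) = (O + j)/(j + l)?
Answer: 55*sqrt(6)/432 ≈ 0.31186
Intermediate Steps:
l = -50 (l = -27 - 23 = -50)
z(j, O) = (O + j)/(-50 + j) (z(j, O) = (O + j)/(j - 50) = (O + j)/(-50 + j))
g(Q) = sqrt(2)*sqrt(Q) (g(Q) = sqrt(2*Q) = sqrt(2)*sqrt(Q))
u = 55/36 (u = (-240 - 310)/(-50 - 310) = -550/(-360) = -1/360*(-550) = 55/36 ≈ 1.5278)
u/g(h(-1, -3)) = 55/(36*((sqrt(2)*sqrt(-3*(-1 - 3))))) = 55/(36*((sqrt(2)*sqrt(-3*(-4))))) = 55/(36*((sqrt(2)*sqrt(12)))) = 55/(36*((sqrt(2)*(2*sqrt(3))))) = 55/(36*((2*sqrt(6)))) = 55*(sqrt(6)/12)/36 = 55*sqrt(6)/432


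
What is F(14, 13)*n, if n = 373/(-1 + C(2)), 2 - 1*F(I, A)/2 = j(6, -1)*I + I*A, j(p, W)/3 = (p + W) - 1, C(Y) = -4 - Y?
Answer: 259608/7 ≈ 37087.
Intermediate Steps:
j(p, W) = -3 + 3*W + 3*p (j(p, W) = 3*((p + W) - 1) = 3*((W + p) - 1) = 3*(-1 + W + p) = -3 + 3*W + 3*p)
F(I, A) = 4 - 24*I - 2*A*I (F(I, A) = 4 - 2*((-3 + 3*(-1) + 3*6)*I + I*A) = 4 - 2*((-3 - 3 + 18)*I + A*I) = 4 - 2*(12*I + A*I) = 4 + (-24*I - 2*A*I) = 4 - 24*I - 2*A*I)
n = -373/7 (n = 373/(-1 + (-4 - 1*2)) = 373/(-1 + (-4 - 2)) = 373/(-1 - 6) = 373/(-7) = 373*(-1/7) = -373/7 ≈ -53.286)
F(14, 13)*n = (4 - 24*14 - 2*13*14)*(-373/7) = (4 - 336 - 364)*(-373/7) = -696*(-373/7) = 259608/7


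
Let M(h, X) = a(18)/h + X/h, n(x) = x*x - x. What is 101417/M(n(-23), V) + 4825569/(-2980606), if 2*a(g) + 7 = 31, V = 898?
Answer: 83428221127857/1356175730 ≈ 61517.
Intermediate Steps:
n(x) = x² - x
a(g) = 12 (a(g) = -7/2 + (½)*31 = -7/2 + 31/2 = 12)
M(h, X) = 12/h + X/h
101417/M(n(-23), V) + 4825569/(-2980606) = 101417/(((12 + 898)/((-23*(-1 - 23))))) + 4825569/(-2980606) = 101417/((910/(-23*(-24)))) + 4825569*(-1/2980606) = 101417/((910/552)) - 4825569/2980606 = 101417/(((1/552)*910)) - 4825569/2980606 = 101417/(455/276) - 4825569/2980606 = 101417*(276/455) - 4825569/2980606 = 27991092/455 - 4825569/2980606 = 83428221127857/1356175730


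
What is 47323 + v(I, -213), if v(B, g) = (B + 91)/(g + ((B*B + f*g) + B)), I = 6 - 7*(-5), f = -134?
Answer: 474034535/10017 ≈ 47323.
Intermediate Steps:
I = 41 (I = 6 + 35 = 41)
v(B, g) = (91 + B)/(B + B**2 - 133*g) (v(B, g) = (B + 91)/(g + ((B*B - 134*g) + B)) = (91 + B)/(g + ((B**2 - 134*g) + B)) = (91 + B)/(g + (B + B**2 - 134*g)) = (91 + B)/(B + B**2 - 133*g))
47323 + v(I, -213) = 47323 + (91 + 41)/(41 + 41**2 - 133*(-213)) = 47323 + 132/(41 + 1681 + 28329) = 47323 + 132/30051 = 47323 + (1/30051)*132 = 47323 + 44/10017 = 474034535/10017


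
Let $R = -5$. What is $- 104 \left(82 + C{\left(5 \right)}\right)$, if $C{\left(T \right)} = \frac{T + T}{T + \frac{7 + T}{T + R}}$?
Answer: $-8528$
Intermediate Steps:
$C{\left(T \right)} = \frac{2 T}{T + \frac{7 + T}{-5 + T}}$ ($C{\left(T \right)} = \frac{T + T}{T + \frac{7 + T}{T - 5}} = \frac{2 T}{T + \frac{7 + T}{-5 + T}}$)
$- 104 \left(82 + C{\left(5 \right)}\right) = - 104 \left(82 + 2 \cdot 5 \frac{1}{7 + 5^{2} - 20} \left(-5 + 5\right)\right) = - 104 \left(82 + 2 \cdot 5 \frac{1}{7 + 25 - 20} \cdot 0\right) = - 104 \left(82 + 2 \cdot 5 \cdot \frac{1}{12} \cdot 0\right) = - 104 \left(82 + 0\right) = \left(-104\right) 82 = -8528$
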